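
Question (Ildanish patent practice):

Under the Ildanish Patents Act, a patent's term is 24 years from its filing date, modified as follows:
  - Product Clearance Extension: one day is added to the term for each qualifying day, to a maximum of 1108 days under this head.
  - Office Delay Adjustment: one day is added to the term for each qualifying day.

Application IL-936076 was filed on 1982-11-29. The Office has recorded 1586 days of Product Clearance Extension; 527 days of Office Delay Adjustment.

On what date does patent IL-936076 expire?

Base term: filing date + 24 years → 29 November 2006.
Product Clearance Extension: 1586 days claimed exceeds the 1108-day cap, so +1108 days → 11 December 2009.
Office Delay Adjustment: +527 days → 22 May 2011.

2011-05-22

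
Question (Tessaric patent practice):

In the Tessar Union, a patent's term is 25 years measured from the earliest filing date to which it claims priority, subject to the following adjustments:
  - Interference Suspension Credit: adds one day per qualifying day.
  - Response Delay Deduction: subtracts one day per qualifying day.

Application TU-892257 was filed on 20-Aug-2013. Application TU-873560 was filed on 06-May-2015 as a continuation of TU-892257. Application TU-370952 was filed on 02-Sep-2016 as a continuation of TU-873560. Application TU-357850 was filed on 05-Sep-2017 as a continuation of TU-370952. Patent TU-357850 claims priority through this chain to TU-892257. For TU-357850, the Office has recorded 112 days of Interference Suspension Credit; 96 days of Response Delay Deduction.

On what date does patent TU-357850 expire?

2038-09-05

Earliest priority filing: 20 August 2013.
Base term: 20 August 2013 + 25 years → 20 August 2038.
Interference Suspension Credit: +112 days → 10 December 2038.
Response Delay Deduction: −96 days → 5 September 2038.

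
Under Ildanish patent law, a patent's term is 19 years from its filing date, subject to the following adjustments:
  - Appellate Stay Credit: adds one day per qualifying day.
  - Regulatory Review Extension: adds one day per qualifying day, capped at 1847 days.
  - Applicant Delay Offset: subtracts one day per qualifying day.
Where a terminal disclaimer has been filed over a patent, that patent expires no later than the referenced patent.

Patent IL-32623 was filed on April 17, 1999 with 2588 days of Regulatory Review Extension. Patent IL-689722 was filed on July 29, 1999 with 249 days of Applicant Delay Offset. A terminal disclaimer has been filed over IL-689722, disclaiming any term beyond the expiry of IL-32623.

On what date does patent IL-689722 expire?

2017-11-22

Natural term of IL-689722:
  Base: filing + 19 years → 29 July 2018.
  Applicant Delay Offset: −249 days → 22 November 2017.
Expiry of referenced patent IL-32623:
  Base: filing + 19 years → 17 April 2018.
  Regulatory Review Extension: 2588 days claimed exceeds the 1847-day cap, so +1847 days → 8 May 2023.
Terminal disclaimer: IL-689722 expires on the earlier of 22 November 2017 and 8 May 2023.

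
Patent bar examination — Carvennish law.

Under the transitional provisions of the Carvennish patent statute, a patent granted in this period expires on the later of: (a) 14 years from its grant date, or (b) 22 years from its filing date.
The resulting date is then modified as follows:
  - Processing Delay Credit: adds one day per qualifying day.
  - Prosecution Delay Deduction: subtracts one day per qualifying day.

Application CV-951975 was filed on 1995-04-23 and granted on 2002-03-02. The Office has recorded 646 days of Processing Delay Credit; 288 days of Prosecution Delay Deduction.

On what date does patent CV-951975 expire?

(a) grant + 14 years → 2 March 2016.
(b) filing + 22 years → 23 April 2017.
Later of the two: 23 April 2017.
Processing Delay Credit: +646 days → 29 January 2019.
Prosecution Delay Deduction: −288 days → 16 April 2018.

April 16, 2018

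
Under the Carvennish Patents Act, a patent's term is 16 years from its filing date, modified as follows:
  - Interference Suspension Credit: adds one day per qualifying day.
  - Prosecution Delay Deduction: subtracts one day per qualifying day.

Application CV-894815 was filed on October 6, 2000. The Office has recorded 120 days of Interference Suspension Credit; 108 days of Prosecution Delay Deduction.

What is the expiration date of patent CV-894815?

Base term: filing date + 16 years → 6 October 2016.
Interference Suspension Credit: +120 days → 3 February 2017.
Prosecution Delay Deduction: −108 days → 18 October 2016.

October 18, 2016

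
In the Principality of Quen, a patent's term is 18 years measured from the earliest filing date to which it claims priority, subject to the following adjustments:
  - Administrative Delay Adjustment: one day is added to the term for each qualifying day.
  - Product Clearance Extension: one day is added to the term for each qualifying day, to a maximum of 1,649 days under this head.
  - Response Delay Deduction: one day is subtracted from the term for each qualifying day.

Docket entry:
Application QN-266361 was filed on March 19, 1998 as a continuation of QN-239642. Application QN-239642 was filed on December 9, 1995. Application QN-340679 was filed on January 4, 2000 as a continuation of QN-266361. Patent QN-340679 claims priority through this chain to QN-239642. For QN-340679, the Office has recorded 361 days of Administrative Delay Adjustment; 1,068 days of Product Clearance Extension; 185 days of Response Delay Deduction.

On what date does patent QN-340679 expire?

May 6, 2017

Earliest priority filing: 9 December 1995.
Base term: 9 December 1995 + 18 years → 9 December 2013.
Administrative Delay Adjustment: +361 days → 5 December 2014.
Product Clearance Extension: 1068 days (within the 1649-day cap) → +1068 days → 7 November 2017.
Response Delay Deduction: −185 days → 6 May 2017.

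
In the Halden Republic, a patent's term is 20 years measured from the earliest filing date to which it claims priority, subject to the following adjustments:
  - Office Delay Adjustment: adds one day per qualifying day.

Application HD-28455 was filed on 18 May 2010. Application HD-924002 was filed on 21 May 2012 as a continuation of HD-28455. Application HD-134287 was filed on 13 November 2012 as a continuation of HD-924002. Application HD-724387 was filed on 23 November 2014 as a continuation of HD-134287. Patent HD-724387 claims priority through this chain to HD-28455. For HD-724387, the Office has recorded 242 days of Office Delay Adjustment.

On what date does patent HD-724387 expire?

January 15, 2031

Earliest priority filing: 18 May 2010.
Base term: 18 May 2010 + 20 years → 18 May 2030.
Office Delay Adjustment: +242 days → 15 January 2031.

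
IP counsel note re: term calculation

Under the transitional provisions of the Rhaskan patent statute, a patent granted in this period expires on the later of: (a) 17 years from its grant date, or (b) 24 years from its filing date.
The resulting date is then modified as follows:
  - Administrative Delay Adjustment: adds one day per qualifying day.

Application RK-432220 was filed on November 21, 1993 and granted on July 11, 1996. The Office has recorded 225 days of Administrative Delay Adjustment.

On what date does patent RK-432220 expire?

July 4, 2018

(a) grant + 17 years → 11 July 2013.
(b) filing + 24 years → 21 November 2017.
Later of the two: 21 November 2017.
Administrative Delay Adjustment: +225 days → 4 July 2018.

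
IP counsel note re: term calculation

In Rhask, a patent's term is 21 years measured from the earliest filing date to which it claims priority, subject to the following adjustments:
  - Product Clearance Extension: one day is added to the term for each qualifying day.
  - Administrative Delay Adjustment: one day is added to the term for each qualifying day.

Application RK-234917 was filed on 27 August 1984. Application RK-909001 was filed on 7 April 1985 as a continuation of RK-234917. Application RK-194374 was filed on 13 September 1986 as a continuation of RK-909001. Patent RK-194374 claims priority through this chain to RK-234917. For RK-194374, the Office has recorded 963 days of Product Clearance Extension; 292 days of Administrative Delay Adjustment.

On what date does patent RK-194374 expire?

Earliest priority filing: 27 August 1984.
Base term: 27 August 1984 + 21 years → 27 August 2005.
Product Clearance Extension: +963 days → 16 April 2008.
Administrative Delay Adjustment: +292 days → 2 February 2009.

2009-02-02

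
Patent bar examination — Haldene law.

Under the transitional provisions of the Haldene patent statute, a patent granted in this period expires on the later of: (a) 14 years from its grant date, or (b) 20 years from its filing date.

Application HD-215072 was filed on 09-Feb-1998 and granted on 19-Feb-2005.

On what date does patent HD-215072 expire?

February 19, 2019

(a) grant + 14 years → 19 February 2019.
(b) filing + 20 years → 9 February 2018.
Later of the two: 19 February 2019.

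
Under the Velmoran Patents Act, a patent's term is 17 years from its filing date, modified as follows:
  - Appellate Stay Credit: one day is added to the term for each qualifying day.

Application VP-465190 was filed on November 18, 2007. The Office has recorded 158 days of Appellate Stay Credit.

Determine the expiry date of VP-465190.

2025-04-25

Base term: filing date + 17 years → 18 November 2024.
Appellate Stay Credit: +158 days → 25 April 2025.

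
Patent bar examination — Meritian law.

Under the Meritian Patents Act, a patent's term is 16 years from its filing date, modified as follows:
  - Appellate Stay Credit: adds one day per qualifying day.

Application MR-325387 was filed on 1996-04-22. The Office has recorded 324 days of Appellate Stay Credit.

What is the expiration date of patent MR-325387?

March 12, 2013

Base term: filing date + 16 years → 22 April 2012.
Appellate Stay Credit: +324 days → 12 March 2013.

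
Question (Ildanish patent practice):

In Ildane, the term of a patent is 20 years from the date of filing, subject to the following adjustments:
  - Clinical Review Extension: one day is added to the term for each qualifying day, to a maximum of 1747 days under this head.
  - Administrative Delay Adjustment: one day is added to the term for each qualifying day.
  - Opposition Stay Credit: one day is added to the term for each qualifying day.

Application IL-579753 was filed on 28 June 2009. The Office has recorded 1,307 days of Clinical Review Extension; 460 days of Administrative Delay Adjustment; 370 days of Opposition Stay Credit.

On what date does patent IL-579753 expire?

Base term: filing date + 20 years → 28 June 2029.
Clinical Review Extension: 1307 days (within the 1747-day cap) → +1307 days → 25 January 2033.
Administrative Delay Adjustment: +460 days → 30 April 2034.
Opposition Stay Credit: +370 days → 5 May 2035.

May 5, 2035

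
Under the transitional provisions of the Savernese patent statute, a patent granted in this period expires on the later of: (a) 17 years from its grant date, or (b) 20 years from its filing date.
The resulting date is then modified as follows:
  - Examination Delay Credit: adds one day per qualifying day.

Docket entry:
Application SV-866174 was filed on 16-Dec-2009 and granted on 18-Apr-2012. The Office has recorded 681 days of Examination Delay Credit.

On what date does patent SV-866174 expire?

October 28, 2031

(a) grant + 17 years → 18 April 2029.
(b) filing + 20 years → 16 December 2029.
Later of the two: 16 December 2029.
Examination Delay Credit: +681 days → 28 October 2031.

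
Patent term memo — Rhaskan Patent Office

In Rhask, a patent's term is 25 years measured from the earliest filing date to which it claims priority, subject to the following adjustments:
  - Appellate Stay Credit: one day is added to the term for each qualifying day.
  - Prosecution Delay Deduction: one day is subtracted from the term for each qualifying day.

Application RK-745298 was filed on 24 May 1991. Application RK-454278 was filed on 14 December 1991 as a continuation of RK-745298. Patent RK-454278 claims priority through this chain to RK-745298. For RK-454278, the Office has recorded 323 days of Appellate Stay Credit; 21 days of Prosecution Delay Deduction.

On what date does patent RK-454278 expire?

March 22, 2017

Earliest priority filing: 24 May 1991.
Base term: 24 May 1991 + 25 years → 24 May 2016.
Appellate Stay Credit: +323 days → 12 April 2017.
Prosecution Delay Deduction: −21 days → 22 March 2017.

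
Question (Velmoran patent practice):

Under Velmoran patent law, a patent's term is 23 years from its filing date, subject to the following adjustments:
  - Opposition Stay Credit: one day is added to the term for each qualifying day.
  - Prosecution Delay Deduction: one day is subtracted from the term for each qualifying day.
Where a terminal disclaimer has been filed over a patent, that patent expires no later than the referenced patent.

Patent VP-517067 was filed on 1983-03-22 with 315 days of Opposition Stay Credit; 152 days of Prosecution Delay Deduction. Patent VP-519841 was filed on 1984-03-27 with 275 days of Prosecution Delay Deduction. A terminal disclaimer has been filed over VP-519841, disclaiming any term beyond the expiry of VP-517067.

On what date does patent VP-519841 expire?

2006-06-25

Natural term of VP-519841:
  Base: filing + 23 years → 27 March 2007.
  Prosecution Delay Deduction: −275 days → 25 June 2006.
Expiry of referenced patent VP-517067:
  Base: filing + 23 years → 22 March 2006.
  Opposition Stay Credit: +315 days → 31 January 2007.
  Prosecution Delay Deduction: −152 days → 1 September 2006.
Terminal disclaimer: VP-519841 expires on the earlier of 25 June 2006 and 1 September 2006.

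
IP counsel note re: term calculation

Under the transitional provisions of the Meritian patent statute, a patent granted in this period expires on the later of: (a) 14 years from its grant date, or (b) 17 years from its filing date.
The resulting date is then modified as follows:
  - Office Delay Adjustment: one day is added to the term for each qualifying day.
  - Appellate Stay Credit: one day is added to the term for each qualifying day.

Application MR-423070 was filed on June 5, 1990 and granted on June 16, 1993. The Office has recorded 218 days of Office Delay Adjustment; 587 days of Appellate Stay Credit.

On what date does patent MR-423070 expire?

(a) grant + 14 years → 16 June 2007.
(b) filing + 17 years → 5 June 2007.
Later of the two: 16 June 2007.
Office Delay Adjustment: +218 days → 20 January 2008.
Appellate Stay Credit: +587 days → 29 August 2009.

2009-08-29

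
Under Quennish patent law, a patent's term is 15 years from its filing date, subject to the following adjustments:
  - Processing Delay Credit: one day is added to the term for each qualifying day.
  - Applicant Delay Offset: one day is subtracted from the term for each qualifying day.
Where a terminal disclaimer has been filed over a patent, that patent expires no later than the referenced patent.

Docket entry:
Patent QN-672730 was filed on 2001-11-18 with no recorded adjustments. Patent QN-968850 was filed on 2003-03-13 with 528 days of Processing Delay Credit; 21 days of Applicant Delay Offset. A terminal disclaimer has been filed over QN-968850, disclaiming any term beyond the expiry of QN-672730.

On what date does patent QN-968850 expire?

2016-11-18

Natural term of QN-968850:
  Base: filing + 15 years → 13 March 2018.
  Processing Delay Credit: +528 days → 23 August 2019.
  Applicant Delay Offset: −21 days → 2 August 2019.
Expiry of referenced patent QN-672730:
  Base: filing + 15 years → 18 November 2016.
Terminal disclaimer: QN-968850 expires on the earlier of 2 August 2019 and 18 November 2016.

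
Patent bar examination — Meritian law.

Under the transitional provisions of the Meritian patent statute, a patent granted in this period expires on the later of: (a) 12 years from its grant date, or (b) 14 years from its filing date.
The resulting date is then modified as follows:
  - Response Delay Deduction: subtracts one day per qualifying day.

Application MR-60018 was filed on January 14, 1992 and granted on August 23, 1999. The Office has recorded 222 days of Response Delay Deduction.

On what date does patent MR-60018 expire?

January 13, 2011

(a) grant + 12 years → 23 August 2011.
(b) filing + 14 years → 14 January 2006.
Later of the two: 23 August 2011.
Response Delay Deduction: −222 days → 13 January 2011.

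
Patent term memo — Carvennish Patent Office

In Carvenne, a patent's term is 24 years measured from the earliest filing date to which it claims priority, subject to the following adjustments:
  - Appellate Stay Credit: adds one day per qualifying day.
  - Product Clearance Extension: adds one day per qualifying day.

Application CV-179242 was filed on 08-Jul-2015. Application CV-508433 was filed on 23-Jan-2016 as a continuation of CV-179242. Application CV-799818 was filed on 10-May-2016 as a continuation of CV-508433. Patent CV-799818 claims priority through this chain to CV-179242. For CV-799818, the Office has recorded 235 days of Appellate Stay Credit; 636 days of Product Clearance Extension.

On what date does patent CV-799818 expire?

2041-11-25

Earliest priority filing: 8 July 2015.
Base term: 8 July 2015 + 24 years → 8 July 2039.
Appellate Stay Credit: +235 days → 28 February 2040.
Product Clearance Extension: +636 days → 25 November 2041.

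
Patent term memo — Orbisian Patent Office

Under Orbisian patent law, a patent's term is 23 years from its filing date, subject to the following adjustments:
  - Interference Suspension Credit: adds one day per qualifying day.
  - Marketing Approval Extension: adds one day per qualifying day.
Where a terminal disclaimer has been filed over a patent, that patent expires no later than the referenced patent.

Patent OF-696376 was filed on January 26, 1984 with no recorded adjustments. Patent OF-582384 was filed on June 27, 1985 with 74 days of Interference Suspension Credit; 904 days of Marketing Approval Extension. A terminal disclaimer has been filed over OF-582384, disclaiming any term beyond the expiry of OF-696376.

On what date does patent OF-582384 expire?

Natural term of OF-582384:
  Base: filing + 23 years → 27 June 2008.
  Interference Suspension Credit: +74 days → 9 September 2008.
  Marketing Approval Extension: +904 days → 2 March 2011.
Expiry of referenced patent OF-696376:
  Base: filing + 23 years → 26 January 2007.
Terminal disclaimer: OF-582384 expires on the earlier of 2 March 2011 and 26 January 2007.

2007-01-26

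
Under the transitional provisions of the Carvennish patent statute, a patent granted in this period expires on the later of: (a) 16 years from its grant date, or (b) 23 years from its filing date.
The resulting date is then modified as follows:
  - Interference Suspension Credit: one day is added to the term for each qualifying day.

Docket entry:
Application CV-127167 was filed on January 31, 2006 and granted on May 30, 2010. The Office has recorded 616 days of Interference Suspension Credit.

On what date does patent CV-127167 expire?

(a) grant + 16 years → 30 May 2026.
(b) filing + 23 years → 31 January 2029.
Later of the two: 31 January 2029.
Interference Suspension Credit: +616 days → 9 October 2030.

October 9, 2030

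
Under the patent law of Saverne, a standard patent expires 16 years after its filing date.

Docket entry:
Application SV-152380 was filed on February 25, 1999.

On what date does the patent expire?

Filing date + 16 years → 25 February 2015.

February 25, 2015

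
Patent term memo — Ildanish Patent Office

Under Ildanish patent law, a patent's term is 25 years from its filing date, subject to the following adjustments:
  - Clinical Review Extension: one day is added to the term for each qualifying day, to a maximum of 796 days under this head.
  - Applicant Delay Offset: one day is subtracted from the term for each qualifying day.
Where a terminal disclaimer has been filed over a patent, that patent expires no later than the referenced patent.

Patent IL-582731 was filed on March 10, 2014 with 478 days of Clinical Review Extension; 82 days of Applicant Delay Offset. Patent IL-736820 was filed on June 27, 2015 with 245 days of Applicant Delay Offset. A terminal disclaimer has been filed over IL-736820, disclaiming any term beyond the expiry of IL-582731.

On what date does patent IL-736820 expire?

2039-10-26

Natural term of IL-736820:
  Base: filing + 25 years → 27 June 2040.
  Applicant Delay Offset: −245 days → 26 October 2039.
Expiry of referenced patent IL-582731:
  Base: filing + 25 years → 10 March 2039.
  Clinical Review Extension: 478 days (within the 796-day cap) → +478 days → 30 June 2040.
  Applicant Delay Offset: −82 days → 9 April 2040.
Terminal disclaimer: IL-736820 expires on the earlier of 26 October 2039 and 9 April 2040.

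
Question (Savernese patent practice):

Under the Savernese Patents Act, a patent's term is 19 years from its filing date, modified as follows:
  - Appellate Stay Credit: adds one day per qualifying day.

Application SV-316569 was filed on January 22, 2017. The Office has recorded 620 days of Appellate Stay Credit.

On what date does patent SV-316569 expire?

Base term: filing date + 19 years → 22 January 2036.
Appellate Stay Credit: +620 days → 3 October 2037.

2037-10-03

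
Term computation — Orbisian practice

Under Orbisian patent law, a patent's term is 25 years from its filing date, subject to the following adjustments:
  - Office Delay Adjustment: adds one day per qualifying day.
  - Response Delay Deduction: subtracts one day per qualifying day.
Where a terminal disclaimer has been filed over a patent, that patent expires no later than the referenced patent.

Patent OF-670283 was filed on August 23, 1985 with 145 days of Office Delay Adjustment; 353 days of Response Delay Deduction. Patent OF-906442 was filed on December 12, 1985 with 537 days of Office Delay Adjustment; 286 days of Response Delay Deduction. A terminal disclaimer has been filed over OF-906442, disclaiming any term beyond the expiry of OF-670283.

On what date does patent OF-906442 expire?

January 27, 2010

Natural term of OF-906442:
  Base: filing + 25 years → 12 December 2010.
  Office Delay Adjustment: +537 days → 1 June 2012.
  Response Delay Deduction: −286 days → 20 August 2011.
Expiry of referenced patent OF-670283:
  Base: filing + 25 years → 23 August 2010.
  Office Delay Adjustment: +145 days → 15 January 2011.
  Response Delay Deduction: −353 days → 27 January 2010.
Terminal disclaimer: OF-906442 expires on the earlier of 20 August 2011 and 27 January 2010.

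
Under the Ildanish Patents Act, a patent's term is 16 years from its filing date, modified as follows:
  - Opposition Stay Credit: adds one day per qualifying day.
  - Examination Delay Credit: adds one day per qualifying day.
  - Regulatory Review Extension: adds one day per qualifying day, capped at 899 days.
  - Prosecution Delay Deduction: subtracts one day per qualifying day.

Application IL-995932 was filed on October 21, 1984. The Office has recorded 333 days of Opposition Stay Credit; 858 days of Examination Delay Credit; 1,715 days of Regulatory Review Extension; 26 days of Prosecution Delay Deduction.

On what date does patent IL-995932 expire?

June 16, 2006

Base term: filing date + 16 years → 21 October 2000.
Opposition Stay Credit: +333 days → 19 September 2001.
Examination Delay Credit: +858 days → 25 January 2004.
Regulatory Review Extension: 1715 days claimed exceeds the 899-day cap, so +899 days → 12 July 2006.
Prosecution Delay Deduction: −26 days → 16 June 2006.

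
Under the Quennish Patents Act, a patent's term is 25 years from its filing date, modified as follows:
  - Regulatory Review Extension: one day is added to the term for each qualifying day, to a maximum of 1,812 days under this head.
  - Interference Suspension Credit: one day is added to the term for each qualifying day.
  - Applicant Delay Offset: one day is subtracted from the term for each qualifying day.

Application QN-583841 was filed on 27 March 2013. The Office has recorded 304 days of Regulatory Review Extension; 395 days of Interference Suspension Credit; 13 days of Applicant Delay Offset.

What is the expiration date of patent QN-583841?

Base term: filing date + 25 years → 27 March 2038.
Regulatory Review Extension: 304 days (within the 1812-day cap) → +304 days → 25 January 2039.
Interference Suspension Credit: +395 days → 24 February 2040.
Applicant Delay Offset: −13 days → 11 February 2040.

February 11, 2040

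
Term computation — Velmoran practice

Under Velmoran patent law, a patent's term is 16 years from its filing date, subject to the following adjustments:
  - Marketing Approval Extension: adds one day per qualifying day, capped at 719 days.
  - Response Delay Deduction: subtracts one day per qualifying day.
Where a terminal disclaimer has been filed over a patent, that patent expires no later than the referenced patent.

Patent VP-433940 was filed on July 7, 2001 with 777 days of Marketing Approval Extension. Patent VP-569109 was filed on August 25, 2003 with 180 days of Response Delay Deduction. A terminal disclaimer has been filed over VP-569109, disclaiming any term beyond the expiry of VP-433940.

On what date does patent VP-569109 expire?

2019-02-26

Natural term of VP-569109:
  Base: filing + 16 years → 25 August 2019.
  Response Delay Deduction: −180 days → 26 February 2019.
Expiry of referenced patent VP-433940:
  Base: filing + 16 years → 7 July 2017.
  Marketing Approval Extension: 777 days claimed exceeds the 719-day cap, so +719 days → 26 June 2019.
Terminal disclaimer: VP-569109 expires on the earlier of 26 February 2019 and 26 June 2019.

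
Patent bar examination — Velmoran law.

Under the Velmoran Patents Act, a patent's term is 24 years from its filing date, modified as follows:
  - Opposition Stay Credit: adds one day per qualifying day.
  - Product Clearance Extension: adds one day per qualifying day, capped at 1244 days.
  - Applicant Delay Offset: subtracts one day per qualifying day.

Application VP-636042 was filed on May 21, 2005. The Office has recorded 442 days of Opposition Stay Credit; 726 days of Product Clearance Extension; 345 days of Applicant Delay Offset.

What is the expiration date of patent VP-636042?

Base term: filing date + 24 years → 21 May 2029.
Opposition Stay Credit: +442 days → 6 August 2030.
Product Clearance Extension: 726 days (within the 1244-day cap) → +726 days → 1 August 2032.
Applicant Delay Offset: −345 days → 22 August 2031.

August 22, 2031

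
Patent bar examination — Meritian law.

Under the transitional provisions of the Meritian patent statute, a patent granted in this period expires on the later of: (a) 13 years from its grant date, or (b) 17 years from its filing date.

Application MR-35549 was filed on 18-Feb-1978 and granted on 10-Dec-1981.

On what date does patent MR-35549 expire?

(a) grant + 13 years → 10 December 1994.
(b) filing + 17 years → 18 February 1995.
Later of the two: 18 February 1995.

February 18, 1995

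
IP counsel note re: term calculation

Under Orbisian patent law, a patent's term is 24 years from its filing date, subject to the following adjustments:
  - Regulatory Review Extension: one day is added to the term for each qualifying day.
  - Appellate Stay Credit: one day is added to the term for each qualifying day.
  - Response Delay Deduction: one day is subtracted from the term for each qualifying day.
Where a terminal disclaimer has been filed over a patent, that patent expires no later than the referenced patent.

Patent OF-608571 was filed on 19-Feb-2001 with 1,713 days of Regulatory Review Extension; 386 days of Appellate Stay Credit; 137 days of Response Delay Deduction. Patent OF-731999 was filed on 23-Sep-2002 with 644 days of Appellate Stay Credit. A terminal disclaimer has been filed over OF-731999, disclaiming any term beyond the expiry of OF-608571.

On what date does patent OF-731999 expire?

Natural term of OF-731999:
  Base: filing + 24 years → 23 September 2026.
  Appellate Stay Credit: +644 days → 28 June 2028.
Expiry of referenced patent OF-608571:
  Base: filing + 24 years → 19 February 2025.
  Regulatory Review Extension: +1713 days → 29 October 2029.
  Appellate Stay Credit: +386 days → 19 November 2030.
  Response Delay Deduction: −137 days → 5 July 2030.
Terminal disclaimer: OF-731999 expires on the earlier of 28 June 2028 and 5 July 2030.

June 28, 2028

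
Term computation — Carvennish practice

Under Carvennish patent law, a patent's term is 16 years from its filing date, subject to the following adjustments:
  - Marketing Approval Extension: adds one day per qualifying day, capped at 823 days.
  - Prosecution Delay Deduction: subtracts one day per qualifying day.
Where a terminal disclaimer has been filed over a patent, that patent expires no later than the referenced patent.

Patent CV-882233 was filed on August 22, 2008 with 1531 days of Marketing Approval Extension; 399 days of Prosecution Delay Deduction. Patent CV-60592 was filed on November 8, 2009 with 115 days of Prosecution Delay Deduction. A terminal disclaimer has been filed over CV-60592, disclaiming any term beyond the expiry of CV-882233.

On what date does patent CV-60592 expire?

July 16, 2025

Natural term of CV-60592:
  Base: filing + 16 years → 8 November 2025.
  Prosecution Delay Deduction: −115 days → 16 July 2025.
Expiry of referenced patent CV-882233:
  Base: filing + 16 years → 22 August 2024.
  Marketing Approval Extension: 1531 days claimed exceeds the 823-day cap, so +823 days → 23 November 2026.
  Prosecution Delay Deduction: −399 days → 20 October 2025.
Terminal disclaimer: CV-60592 expires on the earlier of 16 July 2025 and 20 October 2025.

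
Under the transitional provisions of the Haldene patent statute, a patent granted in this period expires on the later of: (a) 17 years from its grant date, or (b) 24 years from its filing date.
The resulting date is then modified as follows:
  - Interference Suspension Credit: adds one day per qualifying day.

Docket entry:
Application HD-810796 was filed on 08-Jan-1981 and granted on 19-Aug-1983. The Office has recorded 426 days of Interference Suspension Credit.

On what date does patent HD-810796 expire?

March 10, 2006

(a) grant + 17 years → 19 August 2000.
(b) filing + 24 years → 8 January 2005.
Later of the two: 8 January 2005.
Interference Suspension Credit: +426 days → 10 March 2006.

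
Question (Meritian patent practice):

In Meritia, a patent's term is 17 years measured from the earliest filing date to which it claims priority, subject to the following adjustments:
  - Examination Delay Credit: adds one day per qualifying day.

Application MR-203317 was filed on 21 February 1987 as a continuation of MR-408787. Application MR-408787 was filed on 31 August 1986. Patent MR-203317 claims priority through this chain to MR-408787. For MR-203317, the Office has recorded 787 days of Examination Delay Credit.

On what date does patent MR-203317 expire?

October 26, 2005

Earliest priority filing: 31 August 1986.
Base term: 31 August 1986 + 17 years → 31 August 2003.
Examination Delay Credit: +787 days → 26 October 2005.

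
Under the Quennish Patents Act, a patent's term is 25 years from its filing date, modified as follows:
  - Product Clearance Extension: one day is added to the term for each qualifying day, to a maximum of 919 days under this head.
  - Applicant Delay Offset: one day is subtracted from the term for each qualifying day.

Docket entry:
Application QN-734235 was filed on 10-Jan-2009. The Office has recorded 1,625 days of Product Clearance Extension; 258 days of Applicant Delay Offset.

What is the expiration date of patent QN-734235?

November 2, 2035

Base term: filing date + 25 years → 10 January 2034.
Product Clearance Extension: 1625 days claimed exceeds the 919-day cap, so +919 days → 17 July 2036.
Applicant Delay Offset: −258 days → 2 November 2035.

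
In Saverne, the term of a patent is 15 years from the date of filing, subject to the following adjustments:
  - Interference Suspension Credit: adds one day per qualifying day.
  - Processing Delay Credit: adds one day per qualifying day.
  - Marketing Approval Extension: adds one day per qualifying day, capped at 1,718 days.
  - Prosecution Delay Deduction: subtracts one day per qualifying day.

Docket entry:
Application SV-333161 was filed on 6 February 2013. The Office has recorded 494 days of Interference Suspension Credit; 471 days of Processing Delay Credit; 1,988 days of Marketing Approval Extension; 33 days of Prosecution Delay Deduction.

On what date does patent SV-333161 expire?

May 10, 2035

Base term: filing date + 15 years → 6 February 2028.
Interference Suspension Credit: +494 days → 14 June 2029.
Processing Delay Credit: +471 days → 28 September 2030.
Marketing Approval Extension: 1988 days claimed exceeds the 1718-day cap, so +1718 days → 12 June 2035.
Prosecution Delay Deduction: −33 days → 10 May 2035.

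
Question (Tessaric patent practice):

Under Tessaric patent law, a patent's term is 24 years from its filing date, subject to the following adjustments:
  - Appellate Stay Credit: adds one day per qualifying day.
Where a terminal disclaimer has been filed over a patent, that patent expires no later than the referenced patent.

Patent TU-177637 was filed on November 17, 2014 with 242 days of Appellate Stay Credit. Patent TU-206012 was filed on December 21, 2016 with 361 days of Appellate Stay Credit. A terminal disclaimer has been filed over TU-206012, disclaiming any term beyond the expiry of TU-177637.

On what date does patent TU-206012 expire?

Natural term of TU-206012:
  Base: filing + 24 years → 21 December 2040.
  Appellate Stay Credit: +361 days → 17 December 2041.
Expiry of referenced patent TU-177637:
  Base: filing + 24 years → 17 November 2038.
  Appellate Stay Credit: +242 days → 17 July 2039.
Terminal disclaimer: TU-206012 expires on the earlier of 17 December 2041 and 17 July 2039.

July 17, 2039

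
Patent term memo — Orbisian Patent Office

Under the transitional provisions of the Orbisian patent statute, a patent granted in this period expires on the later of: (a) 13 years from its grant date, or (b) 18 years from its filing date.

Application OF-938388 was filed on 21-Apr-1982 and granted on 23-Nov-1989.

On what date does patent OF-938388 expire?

November 23, 2002

(a) grant + 13 years → 23 November 2002.
(b) filing + 18 years → 21 April 2000.
Later of the two: 23 November 2002.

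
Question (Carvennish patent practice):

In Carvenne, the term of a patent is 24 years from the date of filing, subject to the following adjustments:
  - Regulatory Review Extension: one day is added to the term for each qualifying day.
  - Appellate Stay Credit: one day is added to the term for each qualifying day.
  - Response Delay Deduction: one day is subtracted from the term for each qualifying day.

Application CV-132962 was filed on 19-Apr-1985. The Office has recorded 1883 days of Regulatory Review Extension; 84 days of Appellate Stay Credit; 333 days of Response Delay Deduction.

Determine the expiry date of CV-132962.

2013-10-09

Base term: filing date + 24 years → 19 April 2009.
Regulatory Review Extension: +1883 days → 15 June 2014.
Appellate Stay Credit: +84 days → 7 September 2014.
Response Delay Deduction: −333 days → 9 October 2013.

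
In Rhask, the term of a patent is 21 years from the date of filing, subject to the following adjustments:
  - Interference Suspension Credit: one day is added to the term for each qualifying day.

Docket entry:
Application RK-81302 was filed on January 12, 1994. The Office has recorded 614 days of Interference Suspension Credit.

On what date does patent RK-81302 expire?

Base term: filing date + 21 years → 12 January 2015.
Interference Suspension Credit: +614 days → 17 September 2016.

September 17, 2016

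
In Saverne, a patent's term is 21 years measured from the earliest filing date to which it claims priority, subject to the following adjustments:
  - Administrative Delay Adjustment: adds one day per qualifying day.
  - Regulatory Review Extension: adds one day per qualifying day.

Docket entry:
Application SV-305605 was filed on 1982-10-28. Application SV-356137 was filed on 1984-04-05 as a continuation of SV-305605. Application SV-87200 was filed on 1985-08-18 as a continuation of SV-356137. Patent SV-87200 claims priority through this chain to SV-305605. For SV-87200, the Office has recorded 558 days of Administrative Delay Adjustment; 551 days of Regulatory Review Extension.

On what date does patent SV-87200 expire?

Earliest priority filing: 28 October 1982.
Base term: 28 October 1982 + 21 years → 28 October 2003.
Administrative Delay Adjustment: +558 days → 8 May 2005.
Regulatory Review Extension: +551 days → 10 November 2006.

2006-11-10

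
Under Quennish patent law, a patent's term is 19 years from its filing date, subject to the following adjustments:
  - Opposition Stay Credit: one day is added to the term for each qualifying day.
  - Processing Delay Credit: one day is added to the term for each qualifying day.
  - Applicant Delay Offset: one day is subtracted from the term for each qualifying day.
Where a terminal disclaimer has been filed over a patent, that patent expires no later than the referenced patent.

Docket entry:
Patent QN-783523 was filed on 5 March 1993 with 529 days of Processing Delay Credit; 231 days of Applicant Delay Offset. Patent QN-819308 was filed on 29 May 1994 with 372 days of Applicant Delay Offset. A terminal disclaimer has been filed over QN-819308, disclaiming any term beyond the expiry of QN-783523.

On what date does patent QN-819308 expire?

Natural term of QN-819308:
  Base: filing + 19 years → 29 May 2013.
  Applicant Delay Offset: −372 days → 22 May 2012.
Expiry of referenced patent QN-783523:
  Base: filing + 19 years → 5 March 2012.
  Processing Delay Credit: +529 days → 16 August 2013.
  Applicant Delay Offset: −231 days → 28 December 2012.
Terminal disclaimer: QN-819308 expires on the earlier of 22 May 2012 and 28 December 2012.

2012-05-22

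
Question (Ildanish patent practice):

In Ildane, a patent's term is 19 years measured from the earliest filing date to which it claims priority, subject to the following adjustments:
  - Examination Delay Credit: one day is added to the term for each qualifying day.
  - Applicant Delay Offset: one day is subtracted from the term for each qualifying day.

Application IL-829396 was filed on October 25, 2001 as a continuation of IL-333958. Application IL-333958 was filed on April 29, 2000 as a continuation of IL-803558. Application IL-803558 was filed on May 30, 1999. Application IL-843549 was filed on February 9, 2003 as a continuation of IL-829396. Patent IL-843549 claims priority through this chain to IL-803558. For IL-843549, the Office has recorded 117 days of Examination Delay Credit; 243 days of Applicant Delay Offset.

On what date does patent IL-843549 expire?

January 24, 2018

Earliest priority filing: 30 May 1999.
Base term: 30 May 1999 + 19 years → 30 May 2018.
Examination Delay Credit: +117 days → 24 September 2018.
Applicant Delay Offset: −243 days → 24 January 2018.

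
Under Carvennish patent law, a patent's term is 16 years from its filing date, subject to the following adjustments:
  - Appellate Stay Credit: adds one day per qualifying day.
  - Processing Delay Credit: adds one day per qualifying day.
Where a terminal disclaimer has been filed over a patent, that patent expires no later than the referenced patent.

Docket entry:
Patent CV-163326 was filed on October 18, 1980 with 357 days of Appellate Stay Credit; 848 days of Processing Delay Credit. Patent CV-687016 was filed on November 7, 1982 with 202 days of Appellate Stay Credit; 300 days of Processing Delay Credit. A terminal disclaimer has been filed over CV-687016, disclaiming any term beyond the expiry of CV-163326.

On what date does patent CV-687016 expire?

February 5, 2000

Natural term of CV-687016:
  Base: filing + 16 years → 7 November 1998.
  Appellate Stay Credit: +202 days → 28 May 1999.
  Processing Delay Credit: +300 days → 23 March 2000.
Expiry of referenced patent CV-163326:
  Base: filing + 16 years → 18 October 1996.
  Appellate Stay Credit: +357 days → 10 October 1997.
  Processing Delay Credit: +848 days → 5 February 2000.
Terminal disclaimer: CV-687016 expires on the earlier of 23 March 2000 and 5 February 2000.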